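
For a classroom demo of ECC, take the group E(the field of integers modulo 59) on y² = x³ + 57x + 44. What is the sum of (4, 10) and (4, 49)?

The two points share x = 4 and their y-coordinates satisfy 10 + 49 ≡ 0 (mod 59), so they are inverses. Their sum is the point at infinity.

O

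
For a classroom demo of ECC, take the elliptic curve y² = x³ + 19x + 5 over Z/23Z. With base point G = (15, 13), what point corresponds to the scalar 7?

(19, 7)

Double-and-add on 7 = (111)₂. Start with G = (15, 13) for the leading 1-bit.
double: tangent at (15, 13): λ = (3·15² + 19)/(2·13) ≡ 4/3. 3⁻¹ ≡ 8 (mod 23), so λ ≡ 4·8 ≡ 9.
  x = λ² - 15 - 15 = 81 - 30 ≡ 5; y = λ·(15 - 5) - 13 ≡ 8. → (5, 8)
add G: (5, 8) + (15, 13). λ = (13 - 8)/(15 - 5) ≡ 5/10 mod 23. 10⁻¹ ≡ 7 (mod 23), so λ ≡ 12.
  x = λ² - 5 - 15 = 144 - 20 ≡ 9; y = λ·(5 - 9) - 8 ≡ 13. → (9, 13)
double: tangent at (9, 13): λ = (3·9² + 19)/(2·13) ≡ 9/3. 3⁻¹ ≡ 8 (mod 23) since 3·8 = 24 ≡ 1, so λ ≡ 9·8 ≡ 3.
  x = λ² - 9 - 9 = 9 - 18 ≡ 14; y = λ·(9 - 14) - 13 ≡ 18. → (14, 18)
add G: (14, 18) + (15, 13). λ = (13 - 18)/(15 - 14) ≡ 18/1 mod 23. 1⁻¹ ≡ 1 (mod 23) since 1·1 = 1 ≡ 1, so λ ≡ 18.
  x = λ² - 14 - 15 = 324 - 29 ≡ 19; y = λ·(14 - 19) - 18 ≡ 7. → (19, 7)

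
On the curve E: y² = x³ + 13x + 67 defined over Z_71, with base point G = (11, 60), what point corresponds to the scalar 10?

Repeated addition: build up to 10G.
2G: tangent at (11, 60): λ = (3·11² + 13)/(2·60) ≡ 21/49. 49⁻¹ ≡ 29 (mod 71), so λ ≡ 21·29 ≡ 41.
  x = λ² - 11 - 11 = 1681 - 22 ≡ 26; y = λ·(11 - 26) - 60 ≡ 35. → (26, 35)
3G: (26, 35) + (11, 60). λ = (60 - 35)/(11 - 26) ≡ 25/56 mod 71. 56⁻¹ ≡ 52 (mod 71) since 56·52 = 2912 ≡ 1, so λ ≡ 22.
  x = λ² - 26 - 11 = 484 - 37 ≡ 21; y = λ·(26 - 21) - 35 ≡ 4. → (21, 4)
4G: (21, 4) + (11, 60). λ = (60 - 4)/(11 - 21) ≡ 56/61 mod 71. 61⁻¹ ≡ 7 (mod 71), so λ ≡ 37.
  x = λ² - 21 - 11 = 1369 - 32 ≡ 59; y = λ·(21 - 59) - 4 ≡ 10. → (59, 10)
5G: (59, 10) + (11, 60). λ = (60 - 10)/(11 - 59) ≡ 50/23 mod 71. 23⁻¹ ≡ 34 (mod 71), so λ ≡ 67.
  x = λ² - 59 - 11 = 4489 - 70 ≡ 17; y = λ·(59 - 17) - 10 ≡ 35. → (17, 35)
6G: (17, 35) + (11, 60). λ = (60 - 35)/(11 - 17) ≡ 25/65 mod 71. 65⁻¹ ≡ 59 (mod 71), so λ ≡ 55.
  x = λ² - 17 - 11 = 3025 - 28 ≡ 15; y = λ·(17 - 15) - 35 ≡ 4. → (15, 4)
7G: (15, 4) + (11, 60). λ = (60 - 4)/(11 - 15) ≡ 56/67 mod 71. 67⁻¹ ≡ 53 (mod 71), so λ ≡ 57.
  x = λ² - 15 - 11 = 3249 - 26 ≡ 28; y = λ·(15 - 28) - 4 ≡ 36. → (28, 36)
8G: (28, 36) + (11, 60). λ = (60 - 36)/(11 - 28) ≡ 24/54 mod 71. 54⁻¹ ≡ 25 (mod 71), so λ ≡ 32.
  x = λ² - 28 - 11 = 1024 - 39 ≡ 62; y = λ·(28 - 62) - 36 ≡ 12. → (62, 12)
9G: (62, 12) + (11, 60). λ = (60 - 12)/(11 - 62) ≡ 48/20 mod 71. 20⁻¹ ≡ 32 (mod 71), so λ ≡ 45.
  x = λ² - 62 - 11 = 2025 - 73 ≡ 35; y = λ·(62 - 35) - 12 ≡ 67. → (35, 67)
10G: (35, 67) + (11, 60). λ = (60 - 67)/(11 - 35) ≡ 64/47 mod 71. 47⁻¹ ≡ 68 (mod 71), so λ ≡ 21.
  x = λ² - 35 - 11 = 441 - 46 ≡ 40; y = λ·(35 - 40) - 67 ≡ 41. → (40, 41)

(40, 41)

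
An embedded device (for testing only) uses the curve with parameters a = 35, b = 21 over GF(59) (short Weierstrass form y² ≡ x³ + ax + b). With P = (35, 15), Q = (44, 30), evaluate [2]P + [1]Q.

First 2P:
Repeated addition: build up to 2P.
2P: tangent at (35, 15): λ = (3·35² + 35)/(2·15) ≡ 52/30. 30⁻¹ ≡ 2 (mod 59) since 30·2 = 60 ≡ 1, so λ ≡ 52·2 ≡ 45.
  x = λ² - 35 - 35 = 2025 - 70 ≡ 8; y = λ·(35 - 8) - 15 ≡ 20. → (8, 20)
2P = (8, 20).
Finally 2P + Q:
(8, 20) + (44, 30). λ = (30 - 20)/(44 - 8) ≡ 10/36 mod 59. 36⁻¹ ≡ 41 (mod 59) since 36·41 = 1476 ≡ 1, so λ ≡ 56.
  x = λ² - 8 - 44 = 3136 - 52 ≡ 16; y = λ·(8 - 16) - 20 ≡ 4. → (16, 4)

(16, 4)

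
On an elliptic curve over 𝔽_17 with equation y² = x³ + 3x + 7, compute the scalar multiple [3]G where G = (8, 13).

(9, 10)

Repeated addition: build up to 3G.
2G: tangent at (8, 13): λ = (3·8² + 3)/(2·13) ≡ 8/9. 9⁻¹ ≡ 2 (mod 17) since 9·2 = 18 ≡ 1, so λ ≡ 8·2 ≡ 16.
  x = λ² - 8 - 8 = 256 - 16 ≡ 2; y = λ·(8 - 2) - 13 ≡ 15. → (2, 15)
3G: (2, 15) + (8, 13). λ = (13 - 15)/(8 - 2) ≡ 15/6 mod 17. 6⁻¹ ≡ 3 (mod 17), so λ ≡ 11.
  x = λ² - 2 - 8 = 121 - 10 ≡ 9; y = λ·(2 - 9) - 15 ≡ 10. → (9, 10)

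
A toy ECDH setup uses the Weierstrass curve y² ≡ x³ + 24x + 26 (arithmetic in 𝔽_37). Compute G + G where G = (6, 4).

(29, 5)

tangent at (6, 4): λ = (3·6² + 24)/(2·4) ≡ 21/8. 8⁻¹ ≡ 14 (mod 37), so λ ≡ 21·14 ≡ 35.
  x = λ² - 6 - 6 = 1225 - 12 ≡ 29; y = λ·(6 - 29) - 4 ≡ 5. → (29, 5)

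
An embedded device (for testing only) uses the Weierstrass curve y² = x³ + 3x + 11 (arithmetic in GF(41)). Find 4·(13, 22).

Write G = (13, 22).
Double-and-add on 4 = (100)₂. Start with G = (13, 22) for the leading 1-bit.
double: tangent at (13, 22): λ = (3·13² + 3)/(2·22) ≡ 18/3. 3⁻¹ ≡ 14 (mod 41), so λ ≡ 18·14 ≡ 6.
  x = λ² - 13 - 13 = 36 - 26 ≡ 10; y = λ·(13 - 10) - 22 ≡ 37. → (10, 37)
double: tangent at (10, 37): λ = (3·10² + 3)/(2·37) ≡ 16/33. 33⁻¹ ≡ 5 (mod 41), so λ ≡ 16·5 ≡ 39.
  x = λ² - 10 - 10 = 1521 - 20 ≡ 25; y = λ·(10 - 25) - 37 ≡ 34. → (25, 34)

(25, 34)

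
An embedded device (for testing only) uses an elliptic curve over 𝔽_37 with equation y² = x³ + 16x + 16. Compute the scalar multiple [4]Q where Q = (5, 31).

(24, 4)

Double-and-add on 4 = (100)₂. Start with Q = (5, 31) for the leading 1-bit.
double: tangent at (5, 31): λ = (3·5² + 16)/(2·31) ≡ 17/25. 25⁻¹ ≡ 3 (mod 37), so λ ≡ 17·3 ≡ 14.
  x = λ² - 5 - 5 = 196 - 10 ≡ 1; y = λ·(5 - 1) - 31 ≡ 25. → (1, 25)
double: tangent at (1, 25): λ = (3·1² + 16)/(2·25) ≡ 19/13. 13⁻¹ ≡ 20 (mod 37) since 13·20 = 260 ≡ 1, so λ ≡ 19·20 ≡ 10.
  x = λ² - 1 - 1 = 100 - 2 ≡ 24; y = λ·(1 - 24) - 25 ≡ 4. → (24, 4)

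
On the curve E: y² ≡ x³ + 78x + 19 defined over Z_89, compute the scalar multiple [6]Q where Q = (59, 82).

(15, 84)

Repeated addition: build up to 6Q.
2Q: tangent at (59, 82): λ = (3·59² + 78)/(2·82) ≡ 19/75. 75⁻¹ ≡ 19 (mod 89), so λ ≡ 19·19 ≡ 5.
  x = λ² - 59 - 59 = 25 - 118 ≡ 85; y = λ·(59 - 85) - 82 ≡ 55. → (85, 55)
3Q: (85, 55) + (59, 82). λ = (82 - 55)/(59 - 85) ≡ 27/63 mod 89. 63⁻¹ ≡ 65 (mod 89), so λ ≡ 64.
  x = λ² - 85 - 59 = 4096 - 144 ≡ 36; y = λ·(85 - 36) - 55 ≡ 55. → (36, 55)
4Q: (36, 55) + (59, 82). λ = (82 - 55)/(59 - 36) ≡ 27/23 mod 89. 23⁻¹ ≡ 31 (mod 89), so λ ≡ 36.
  x = λ² - 36 - 59 = 1296 - 95 ≡ 44; y = λ·(36 - 44) - 55 ≡ 13. → (44, 13)
5Q: (44, 13) + (59, 82). λ = (82 - 13)/(59 - 44) ≡ 69/15 mod 89. 15⁻¹ ≡ 6 (mod 89) since 15·6 = 90 ≡ 1, so λ ≡ 58.
  x = λ² - 44 - 59 = 3364 - 103 ≡ 57; y = λ·(44 - 57) - 13 ≡ 34. → (57, 34)
6Q: (57, 34) + (59, 82). λ = (82 - 34)/(59 - 57) ≡ 48/2 mod 89. 2⁻¹ ≡ 45 (mod 89) since 2·45 = 90 ≡ 1, so λ ≡ 24.
  x = λ² - 57 - 59 = 576 - 116 ≡ 15; y = λ·(57 - 15) - 34 ≡ 84. → (15, 84)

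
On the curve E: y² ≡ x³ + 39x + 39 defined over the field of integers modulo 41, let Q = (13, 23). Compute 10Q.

Repeated addition: build up to 10Q.
2Q: tangent at (13, 23): λ = (3·13² + 39)/(2·23) ≡ 13/5. 5⁻¹ ≡ 33 (mod 41) since 5·33 = 165 ≡ 1, so λ ≡ 13·33 ≡ 19.
  x = λ² - 13 - 13 = 361 - 26 ≡ 7; y = λ·(13 - 7) - 23 ≡ 9. → (7, 9)
3Q: (7, 9) + (13, 23). λ = (23 - 9)/(13 - 7) ≡ 14/6 mod 41. 6⁻¹ ≡ 7 (mod 41), so λ ≡ 16.
  x = λ² - 7 - 13 = 256 - 20 ≡ 31; y = λ·(7 - 31) - 9 ≡ 17. → (31, 17)
4Q: (31, 17) + (13, 23). λ = (23 - 17)/(13 - 31) ≡ 6/23 mod 41. 23⁻¹ ≡ 25 (mod 41), so λ ≡ 27.
  x = λ² - 31 - 13 = 729 - 44 ≡ 29; y = λ·(31 - 29) - 17 ≡ 37. → (29, 37)
5Q: (29, 37) + (13, 23). λ = (23 - 37)/(13 - 29) ≡ 27/25 mod 41. 25⁻¹ ≡ 23 (mod 41), so λ ≡ 6.
  x = λ² - 29 - 13 = 36 - 42 ≡ 35; y = λ·(29 - 35) - 37 ≡ 9. → (35, 9)
6Q: (35, 9) + (13, 23). λ = (23 - 9)/(13 - 35) ≡ 14/19 mod 41. 19⁻¹ ≡ 13 (mod 41), so λ ≡ 18.
  x = λ² - 35 - 13 = 324 - 48 ≡ 30; y = λ·(35 - 30) - 9 ≡ 40. → (30, 40)
7Q: (30, 40) + (13, 23). λ = (23 - 40)/(13 - 30) ≡ 24/24 mod 41. 24⁻¹ ≡ 12 (mod 41), so λ ≡ 1.
  x = λ² - 30 - 13 = 1 - 43 ≡ 40; y = λ·(30 - 40) - 40 ≡ 32. → (40, 32)
8Q: (40, 32) + (13, 23). λ = (23 - 32)/(13 - 40) ≡ 32/14 mod 41. 14⁻¹ ≡ 3 (mod 41) since 14·3 = 42 ≡ 1, so λ ≡ 14.
  x = λ² - 40 - 13 = 196 - 53 ≡ 20; y = λ·(40 - 20) - 32 ≡ 2. → (20, 2)
9Q: (20, 2) + (13, 23). λ = (23 - 2)/(13 - 20) ≡ 21/34 mod 41. 34⁻¹ ≡ 35 (mod 41) since 34·35 = 1190 ≡ 1, so λ ≡ 38.
  x = λ² - 20 - 13 = 1444 - 33 ≡ 17; y = λ·(20 - 17) - 2 ≡ 30. → (17, 30)
10Q: (17, 30) + (13, 23). λ = (23 - 30)/(13 - 17) ≡ 34/37 mod 41. 37⁻¹ ≡ 10 (mod 41) since 37·10 = 370 ≡ 1, so λ ≡ 12.
  x = λ² - 17 - 13 = 144 - 30 ≡ 32; y = λ·(17 - 32) - 30 ≡ 36. → (32, 36)

(32, 36)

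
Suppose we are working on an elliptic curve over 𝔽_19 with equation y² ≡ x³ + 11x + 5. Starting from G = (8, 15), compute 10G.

Repeated addition: build up to 10G.
2G: tangent at (8, 15): λ = (3·8² + 11)/(2·15) ≡ 13/11. 11⁻¹ ≡ 7 (mod 19), so λ ≡ 13·7 ≡ 15.
  x = λ² - 8 - 8 = 225 - 16 ≡ 0; y = λ·(8 - 0) - 15 ≡ 10. → (0, 10)
3G: (0, 10) + (8, 15). λ = (15 - 10)/(8 - 0) ≡ 5/8 mod 19. 8⁻¹ ≡ 12 (mod 19) since 8·12 = 96 ≡ 1, so λ ≡ 3.
  x = λ² - 0 - 8 = 9 - 8 ≡ 1; y = λ·(0 - 1) - 10 ≡ 6. → (1, 6)
4G: (1, 6) + (8, 15). λ = (15 - 6)/(8 - 1) ≡ 9/7 mod 19. 7⁻¹ ≡ 11 (mod 19), so λ ≡ 4.
  x = λ² - 1 - 8 = 16 - 9 ≡ 7; y = λ·(1 - 7) - 6 ≡ 8. → (7, 8)
5G: (7, 8) + (8, 15). λ = (15 - 8)/(8 - 7) ≡ 7/1 mod 19. 1⁻¹ ≡ 1 (mod 19) since 1·1 = 1 ≡ 1, so λ ≡ 7.
  x = λ² - 7 - 8 = 49 - 15 ≡ 15; y = λ·(7 - 15) - 8 ≡ 12. → (15, 12)
6G: (15, 12) + (8, 15). λ = (15 - 12)/(8 - 15) ≡ 3/12 mod 19. 12⁻¹ ≡ 8 (mod 19), so λ ≡ 5.
  x = λ² - 15 - 8 = 25 - 23 ≡ 2; y = λ·(15 - 2) - 12 ≡ 15. → (2, 15)
7G: (2, 15) + (8, 15). λ = (15 - 15)/(8 - 2) ≡ 0/6 mod 19. 6⁻¹ ≡ 16 (mod 19), so λ ≡ 0.
  x = λ² - 2 - 8 = 0 - 10 ≡ 9; y = λ·(2 - 9) - 15 ≡ 4. → (9, 4)
8G: (9, 4) + (8, 15). λ = (15 - 4)/(8 - 9) ≡ 11/18 mod 19. 18⁻¹ ≡ 18 (mod 19), so λ ≡ 8.
  x = λ² - 9 - 8 = 64 - 17 ≡ 9; y = λ·(9 - 9) - 4 ≡ 15. → (9, 15)
9G: (9, 15) + (8, 15). λ = (15 - 15)/(8 - 9) ≡ 0/18 mod 19. 18⁻¹ ≡ 18 (mod 19) since 18·18 = 324 ≡ 1, so λ ≡ 0.
  x = λ² - 9 - 8 = 0 - 17 ≡ 2; y = λ·(9 - 2) - 15 ≡ 4. → (2, 4)
10G: (2, 4) + (8, 15). λ = (15 - 4)/(8 - 2) ≡ 11/6 mod 19. 6⁻¹ ≡ 16 (mod 19), so λ ≡ 5.
  x = λ² - 2 - 8 = 25 - 10 ≡ 15; y = λ·(2 - 15) - 4 ≡ 7. → (15, 7)

(15, 7)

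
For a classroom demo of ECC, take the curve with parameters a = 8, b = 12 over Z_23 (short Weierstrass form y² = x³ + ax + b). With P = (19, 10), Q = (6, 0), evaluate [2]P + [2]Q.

First 2P:
Repeated addition: build up to 2P.
2P: tangent at (19, 10): λ = (3·19² + 8)/(2·10) ≡ 10/20. 20⁻¹ ≡ 15 (mod 23), so λ ≡ 10·15 ≡ 12.
  x = λ² - 19 - 19 = 144 - 38 ≡ 14; y = λ·(19 - 14) - 10 ≡ 4. → (14, 4)
2P = (14, 4).
Next 2Q:
Repeated addition: build up to 2Q.
2Q: (6, 0) + (6, 0): same x and y₁ ≡ -y₂, so the sum is O.
2Q = O.
Finally 2P + 2Q:
(14, 4) + O = (14, 4) (identity).

(14, 4)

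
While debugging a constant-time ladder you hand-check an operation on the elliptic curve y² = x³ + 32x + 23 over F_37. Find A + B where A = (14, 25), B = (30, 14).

(2, 13)

(14, 25) + (30, 14). λ = (14 - 25)/(30 - 14) ≡ 26/16 mod 37. 16⁻¹ ≡ 7 (mod 37), so λ ≡ 34.
  x = λ² - 14 - 30 = 1156 - 44 ≡ 2; y = λ·(14 - 2) - 25 ≡ 13. → (2, 13)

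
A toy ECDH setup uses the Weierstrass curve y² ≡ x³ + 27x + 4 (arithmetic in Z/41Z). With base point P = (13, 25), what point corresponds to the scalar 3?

(14, 16)

Repeated addition: build up to 3P.
2P: tangent at (13, 25): λ = (3·13² + 27)/(2·25) ≡ 1/9. 9⁻¹ ≡ 32 (mod 41) since 9·32 = 288 ≡ 1, so λ ≡ 1·32 ≡ 32.
  x = λ² - 13 - 13 = 1024 - 26 ≡ 14; y = λ·(13 - 14) - 25 ≡ 25. → (14, 25)
3P: (14, 25) + (13, 25). λ = (25 - 25)/(13 - 14) ≡ 0/40 mod 41. 40⁻¹ ≡ 40 (mod 41), so λ ≡ 0.
  x = λ² - 14 - 13 = 0 - 27 ≡ 14; y = λ·(14 - 14) - 25 ≡ 16. → (14, 16)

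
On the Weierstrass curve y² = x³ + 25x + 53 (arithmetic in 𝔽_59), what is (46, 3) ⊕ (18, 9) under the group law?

(11, 19)

(46, 3) + (18, 9). λ = (9 - 3)/(18 - 46) ≡ 6/31 mod 59. 31⁻¹ ≡ 40 (mod 59), so λ ≡ 4.
  x = λ² - 46 - 18 = 16 - 64 ≡ 11; y = λ·(46 - 11) - 3 ≡ 19. → (11, 19)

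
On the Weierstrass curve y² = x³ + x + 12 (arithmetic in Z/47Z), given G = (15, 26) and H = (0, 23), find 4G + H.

(32, 37)

First 4G:
Double-and-add on 4 = (100)₂. Start with G = (15, 26) for the leading 1-bit.
double: tangent at (15, 26): λ = (3·15² + 1)/(2·26) ≡ 18/5. 5⁻¹ ≡ 19 (mod 47), so λ ≡ 18·19 ≡ 13.
  x = λ² - 15 - 15 = 169 - 30 ≡ 45; y = λ·(15 - 45) - 26 ≡ 7. → (45, 7)
double: tangent at (45, 7): λ = (3·45² + 1)/(2·7) ≡ 13/14. 14⁻¹ ≡ 37 (mod 47) since 14·37 = 518 ≡ 1, so λ ≡ 13·37 ≡ 11.
  x = λ² - 45 - 45 = 121 - 90 ≡ 31; y = λ·(45 - 31) - 7 ≡ 6. → (31, 6)
4G = (31, 6).
Finally 4G + H:
(31, 6) + (0, 23). λ = (23 - 6)/(0 - 31) ≡ 17/16 mod 47. 16⁻¹ ≡ 3 (mod 47) since 16·3 = 48 ≡ 1, so λ ≡ 4.
  x = λ² - 31 - 0 = 16 - 31 ≡ 32; y = λ·(31 - 32) - 6 ≡ 37. → (32, 37)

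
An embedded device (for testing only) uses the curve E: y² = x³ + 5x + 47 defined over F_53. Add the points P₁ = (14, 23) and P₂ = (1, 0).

(22, 24)

(14, 23) + (1, 0). λ = (0 - 23)/(1 - 14) ≡ 30/40 mod 53. 40⁻¹ ≡ 4 (mod 53), so λ ≡ 14.
  x = λ² - 14 - 1 = 196 - 15 ≡ 22; y = λ·(14 - 22) - 23 ≡ 24. → (22, 24)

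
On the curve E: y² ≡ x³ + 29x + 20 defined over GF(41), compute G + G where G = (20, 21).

(2, 2)

tangent at (20, 21): λ = (3·20² + 29)/(2·21) ≡ 40/1. 1⁻¹ ≡ 1 (mod 41), so λ ≡ 40·1 ≡ 40.
  x = λ² - 20 - 20 = 1600 - 40 ≡ 2; y = λ·(20 - 2) - 21 ≡ 2. → (2, 2)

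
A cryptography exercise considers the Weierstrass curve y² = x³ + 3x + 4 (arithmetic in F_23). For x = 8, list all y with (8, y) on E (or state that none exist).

x³ + 3x + 4 = 540 ≡ 11 (mod 23).
11 is a non-residue mod 23; no y exists.

none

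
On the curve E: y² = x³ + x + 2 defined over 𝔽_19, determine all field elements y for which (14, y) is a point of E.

9, 10

x³ + 1x + 2 = 2760 ≡ 5 (mod 19).
Square roots of 5 mod 19: 9 and 10 (since 9² = 81 ≡ 5).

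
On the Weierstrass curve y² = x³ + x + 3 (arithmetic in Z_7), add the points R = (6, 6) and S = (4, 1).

(6, 6) + (4, 1). λ = (1 - 6)/(4 - 6) ≡ 2/5 mod 7. 5⁻¹ ≡ 3 (mod 7) since 5·3 = 15 ≡ 1, so λ ≡ 6.
  x = λ² - 6 - 4 = 36 - 10 ≡ 5; y = λ·(6 - 5) - 6 ≡ 0. → (5, 0)

(5, 0)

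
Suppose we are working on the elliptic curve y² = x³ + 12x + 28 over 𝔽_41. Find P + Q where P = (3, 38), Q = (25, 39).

(18, 34)

(3, 38) + (25, 39). λ = (39 - 38)/(25 - 3) ≡ 1/22 mod 41. 22⁻¹ ≡ 28 (mod 41) since 22·28 = 616 ≡ 1, so λ ≡ 28.
  x = λ² - 3 - 25 = 784 - 28 ≡ 18; y = λ·(3 - 18) - 38 ≡ 34. → (18, 34)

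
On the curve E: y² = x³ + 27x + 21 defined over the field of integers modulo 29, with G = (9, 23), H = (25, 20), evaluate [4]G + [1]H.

First 4G:
Repeated addition: build up to 4G.
2G: tangent at (9, 23): λ = (3·9² + 27)/(2·23) ≡ 9/17. 17⁻¹ ≡ 12 (mod 29) since 17·12 = 204 ≡ 1, so λ ≡ 9·12 ≡ 21.
  x = λ² - 9 - 9 = 441 - 18 ≡ 17; y = λ·(9 - 17) - 23 ≡ 12. → (17, 12)
3G: (17, 12) + (9, 23). λ = (23 - 12)/(9 - 17) ≡ 11/21 mod 29. 21⁻¹ ≡ 18 (mod 29), so λ ≡ 24.
  x = λ² - 17 - 9 = 576 - 26 ≡ 28; y = λ·(17 - 28) - 12 ≡ 14. → (28, 14)
4G: (28, 14) + (9, 23). λ = (23 - 14)/(9 - 28) ≡ 9/10 mod 29. 10⁻¹ ≡ 3 (mod 29), so λ ≡ 27.
  x = λ² - 28 - 9 = 729 - 37 ≡ 25; y = λ·(28 - 25) - 14 ≡ 9. → (25, 9)
4G = (25, 9).
Finally 4G + H:
(25, 9) + (25, 20): same x and y₁ ≡ -y₂, so the sum is the point at infinity.

O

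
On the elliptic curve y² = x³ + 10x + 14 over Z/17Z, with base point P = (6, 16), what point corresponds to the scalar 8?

(5, 6)

Double-and-add on 8 = (1000)₂. Start with P = (6, 16) for the leading 1-bit.
double: tangent at (6, 16): λ = (3·6² + 10)/(2·16) ≡ 16/15. 15⁻¹ ≡ 8 (mod 17), so λ ≡ 16·8 ≡ 9.
  x = λ² - 6 - 6 = 81 - 12 ≡ 1; y = λ·(6 - 1) - 16 ≡ 12. → (1, 12)
double: tangent at (1, 12): λ = (3·1² + 10)/(2·12) ≡ 13/7. 7⁻¹ ≡ 5 (mod 17), so λ ≡ 13·5 ≡ 14.
  x = λ² - 1 - 1 = 196 - 2 ≡ 7; y = λ·(1 - 7) - 12 ≡ 6. → (7, 6)
double: tangent at (7, 6): λ = (3·7² + 10)/(2·6) ≡ 4/12. 12⁻¹ ≡ 10 (mod 17) since 12·10 = 120 ≡ 1, so λ ≡ 4·10 ≡ 6.
  x = λ² - 7 - 7 = 36 - 14 ≡ 5; y = λ·(7 - 5) - 6 ≡ 6. → (5, 6)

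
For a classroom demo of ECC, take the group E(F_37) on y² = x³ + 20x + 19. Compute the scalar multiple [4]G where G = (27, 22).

Double-and-add on 4 = (100)₂. Start with G = (27, 22) for the leading 1-bit.
double: tangent at (27, 22): λ = (3·27² + 20)/(2·22) ≡ 24/7. 7⁻¹ ≡ 16 (mod 37) since 7·16 = 112 ≡ 1, so λ ≡ 24·16 ≡ 14.
  x = λ² - 27 - 27 = 196 - 54 ≡ 31; y = λ·(27 - 31) - 22 ≡ 33. → (31, 33)
double: tangent at (31, 33): λ = (3·31² + 20)/(2·33) ≡ 17/29. 29⁻¹ ≡ 23 (mod 37) since 29·23 = 667 ≡ 1, so λ ≡ 17·23 ≡ 21.
  x = λ² - 31 - 31 = 441 - 62 ≡ 9; y = λ·(31 - 9) - 33 ≡ 22. → (9, 22)

(9, 22)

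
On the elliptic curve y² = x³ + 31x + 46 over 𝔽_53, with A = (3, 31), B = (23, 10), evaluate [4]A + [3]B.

First 4A:
Repeated addition: build up to 4A.
2A: tangent at (3, 31): λ = (3·3² + 31)/(2·31) ≡ 5/9. 9⁻¹ ≡ 6 (mod 53), so λ ≡ 5·6 ≡ 30.
  x = λ² - 3 - 3 = 900 - 6 ≡ 46; y = λ·(3 - 46) - 31 ≡ 4. → (46, 4)
3A: (46, 4) + (3, 31). λ = (31 - 4)/(3 - 46) ≡ 27/10 mod 53. 10⁻¹ ≡ 16 (mod 53) since 10·16 = 160 ≡ 1, so λ ≡ 8.
  x = λ² - 46 - 3 = 64 - 49 ≡ 15; y = λ·(46 - 15) - 4 ≡ 32. → (15, 32)
4A: (15, 32) + (3, 31). λ = (31 - 32)/(3 - 15) ≡ 52/41 mod 53. 41⁻¹ ≡ 22 (mod 53), so λ ≡ 31.
  x = λ² - 15 - 3 = 961 - 18 ≡ 42; y = λ·(15 - 42) - 32 ≡ 32. → (42, 32)
4A = (42, 32).
Next 3B:
Repeated addition: build up to 3B.
2B: tangent at (23, 10): λ = (3·23² + 31)/(2·10) ≡ 28/20. 20⁻¹ ≡ 8 (mod 53), so λ ≡ 28·8 ≡ 12.
  x = λ² - 23 - 23 = 144 - 46 ≡ 45; y = λ·(23 - 45) - 10 ≡ 44. → (45, 44)
3B: (45, 44) + (23, 10). λ = (10 - 44)/(23 - 45) ≡ 19/31 mod 53. 31⁻¹ ≡ 12 (mod 53), so λ ≡ 16.
  x = λ² - 45 - 23 = 256 - 68 ≡ 29; y = λ·(45 - 29) - 44 ≡ 0. → (29, 0)
3B = (29, 0).
Finally 4A + 3B:
(42, 32) + (29, 0). λ = (0 - 32)/(29 - 42) ≡ 21/40 mod 53. 40⁻¹ ≡ 4 (mod 53), so λ ≡ 31.
  x = λ² - 42 - 29 = 961 - 71 ≡ 42; y = λ·(42 - 42) - 32 ≡ 21. → (42, 21)

(42, 21)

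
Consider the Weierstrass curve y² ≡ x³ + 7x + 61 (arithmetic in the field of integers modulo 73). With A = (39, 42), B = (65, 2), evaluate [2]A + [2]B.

(24, 57)

First 2A:
Repeated addition: build up to 2A.
2A: tangent at (39, 42): λ = (3·39² + 7)/(2·42) ≡ 44/11. 11⁻¹ ≡ 20 (mod 73) since 11·20 = 220 ≡ 1, so λ ≡ 44·20 ≡ 4.
  x = λ² - 39 - 39 = 16 - 78 ≡ 11; y = λ·(39 - 11) - 42 ≡ 70. → (11, 70)
2A = (11, 70).
Next 2B:
Repeated addition: build up to 2B.
2B: tangent at (65, 2): λ = (3·65² + 7)/(2·2) ≡ 53/4. 4⁻¹ ≡ 55 (mod 73), so λ ≡ 53·55 ≡ 68.
  x = λ² - 65 - 65 = 4624 - 130 ≡ 41; y = λ·(65 - 41) - 2 ≡ 24. → (41, 24)
2B = (41, 24).
Finally 2A + 2B:
(11, 70) + (41, 24). λ = (24 - 70)/(41 - 11) ≡ 27/30 mod 73. 30⁻¹ ≡ 56 (mod 73), so λ ≡ 52.
  x = λ² - 11 - 41 = 2704 - 52 ≡ 24; y = λ·(11 - 24) - 70 ≡ 57. → (24, 57)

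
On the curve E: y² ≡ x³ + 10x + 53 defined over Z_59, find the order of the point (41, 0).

2P: (41, 0) + (41, 0): same x and y₁ ≡ -y₂, so the sum is O.
2P = O, so the order is 2.

2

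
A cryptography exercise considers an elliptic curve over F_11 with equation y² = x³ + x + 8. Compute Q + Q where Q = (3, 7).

(9, 3)

tangent at (3, 7): λ = (3·3² + 1)/(2·7) ≡ 6/3. 3⁻¹ ≡ 4 (mod 11), so λ ≡ 6·4 ≡ 2.
  x = λ² - 3 - 3 = 4 - 6 ≡ 9; y = λ·(3 - 9) - 7 ≡ 3. → (9, 3)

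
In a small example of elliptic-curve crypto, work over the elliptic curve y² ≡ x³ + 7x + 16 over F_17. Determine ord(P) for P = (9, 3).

12

2P: tangent at (9, 3): λ = (3·9² + 7)/(2·3) ≡ 12/6. 6⁻¹ ≡ 3 (mod 17), so λ ≡ 12·3 ≡ 2.
  x = λ² - 9 - 9 = 4 - 18 ≡ 3; y = λ·(9 - 3) - 3 ≡ 9. → (3, 9)
3P: (3, 9) + (9, 3). λ = (3 - 9)/(9 - 3) ≡ 11/6 mod 17. 6⁻¹ ≡ 3 (mod 17), so λ ≡ 16.
  x = λ² - 3 - 9 = 256 - 12 ≡ 6; y = λ·(3 - 6) - 9 ≡ 11. → (6, 11)
4P: (6, 11) + (9, 3). λ = (3 - 11)/(9 - 6) ≡ 9/3 mod 17. 3⁻¹ ≡ 6 (mod 17), so λ ≡ 3.
  x = λ² - 6 - 9 = 9 - 15 ≡ 11; y = λ·(6 - 11) - 11 ≡ 8. → (11, 8)
5P: (11, 8) + (9, 3). λ = (3 - 8)/(9 - 11) ≡ 12/15 mod 17. 15⁻¹ ≡ 8 (mod 17) since 15·8 = 120 ≡ 1, so λ ≡ 11.
  x = λ² - 11 - 9 = 121 - 20 ≡ 16; y = λ·(11 - 16) - 8 ≡ 5. → (16, 5)
6P: (16, 5) + (9, 3). λ = (3 - 5)/(9 - 16) ≡ 15/10 mod 17. 10⁻¹ ≡ 12 (mod 17), so λ ≡ 10.
  x = λ² - 16 - 9 = 100 - 25 ≡ 7; y = λ·(16 - 7) - 5 ≡ 0. → (7, 0)
7P: (7, 0) + (9, 3). λ = (3 - 0)/(9 - 7) ≡ 3/2 mod 17. 2⁻¹ ≡ 9 (mod 17), so λ ≡ 10.
  x = λ² - 7 - 9 = 100 - 16 ≡ 16; y = λ·(7 - 16) - 0 ≡ 12. → (16, 12)
8P: (16, 12) + (9, 3). λ = (3 - 12)/(9 - 16) ≡ 8/10 mod 17. 10⁻¹ ≡ 12 (mod 17), so λ ≡ 11.
  x = λ² - 16 - 9 = 121 - 25 ≡ 11; y = λ·(16 - 11) - 12 ≡ 9. → (11, 9)
9P: (11, 9) + (9, 3). λ = (3 - 9)/(9 - 11) ≡ 11/15 mod 17. 15⁻¹ ≡ 8 (mod 17) since 15·8 = 120 ≡ 1, so λ ≡ 3.
  x = λ² - 11 - 9 = 9 - 20 ≡ 6; y = λ·(11 - 6) - 9 ≡ 6. → (6, 6)
10P: (6, 6) + (9, 3). λ = (3 - 6)/(9 - 6) ≡ 14/3 mod 17. 3⁻¹ ≡ 6 (mod 17), so λ ≡ 16.
  x = λ² - 6 - 9 = 256 - 15 ≡ 3; y = λ·(6 - 3) - 6 ≡ 8. → (3, 8)
11P: (3, 8) + (9, 3). λ = (3 - 8)/(9 - 3) ≡ 12/6 mod 17. 6⁻¹ ≡ 3 (mod 17), so λ ≡ 2.
  x = λ² - 3 - 9 = 4 - 12 ≡ 9; y = λ·(3 - 9) - 8 ≡ 14. → (9, 14)
12P: (9, 14) + (9, 3): same x and y₁ ≡ -y₂, so the sum is O.
12P = O, so the order is 12.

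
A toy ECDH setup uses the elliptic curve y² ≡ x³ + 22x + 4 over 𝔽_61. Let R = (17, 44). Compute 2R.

tangent at (17, 44): λ = (3·17² + 22)/(2·44) ≡ 35/27. 27⁻¹ ≡ 52 (mod 61), so λ ≡ 35·52 ≡ 51.
  x = λ² - 17 - 17 = 2601 - 34 ≡ 5; y = λ·(17 - 5) - 44 ≡ 19. → (5, 19)

(5, 19)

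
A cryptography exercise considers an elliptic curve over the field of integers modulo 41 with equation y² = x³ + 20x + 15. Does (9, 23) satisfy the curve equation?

no

y² = 23² ≡ 37; x³ + 20x + 15 = 924 ≡ 22 (mod 41). 37 ≠ 22.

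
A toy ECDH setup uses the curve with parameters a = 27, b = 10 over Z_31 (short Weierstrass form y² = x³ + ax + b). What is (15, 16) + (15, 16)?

(29, 14)

tangent at (15, 16): λ = (3·15² + 27)/(2·16) ≡ 20/1. 1⁻¹ ≡ 1 (mod 31), so λ ≡ 20·1 ≡ 20.
  x = λ² - 15 - 15 = 400 - 30 ≡ 29; y = λ·(15 - 29) - 16 ≡ 14. → (29, 14)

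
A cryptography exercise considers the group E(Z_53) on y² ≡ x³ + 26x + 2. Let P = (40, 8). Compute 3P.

(12, 44)

Repeated addition: build up to 3P.
2P: tangent at (40, 8): λ = (3·40² + 26)/(2·8) ≡ 3/16. 16⁻¹ ≡ 10 (mod 53), so λ ≡ 3·10 ≡ 30.
  x = λ² - 40 - 40 = 900 - 80 ≡ 25; y = λ·(40 - 25) - 8 ≡ 18. → (25, 18)
3P: (25, 18) + (40, 8). λ = (8 - 18)/(40 - 25) ≡ 43/15 mod 53. 15⁻¹ ≡ 46 (mod 53) since 15·46 = 690 ≡ 1, so λ ≡ 17.
  x = λ² - 25 - 40 = 289 - 65 ≡ 12; y = λ·(25 - 12) - 18 ≡ 44. → (12, 44)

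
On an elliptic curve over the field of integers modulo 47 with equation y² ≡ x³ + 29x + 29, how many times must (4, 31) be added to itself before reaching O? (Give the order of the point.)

2P: tangent at (4, 31): λ = (3·4² + 29)/(2·31) ≡ 30/15. 15⁻¹ ≡ 22 (mod 47), so λ ≡ 30·22 ≡ 2.
  x = λ² - 4 - 4 = 4 - 8 ≡ 43; y = λ·(4 - 43) - 31 ≡ 32. → (43, 32)
3P: (43, 32) + (4, 31). λ = (31 - 32)/(4 - 43) ≡ 46/8 mod 47. 8⁻¹ ≡ 6 (mod 47) since 8·6 = 48 ≡ 1, so λ ≡ 41.
  x = λ² - 43 - 4 = 1681 - 47 ≡ 36; y = λ·(43 - 36) - 32 ≡ 20. → (36, 20)
4P: (36, 20) + (4, 31). λ = (31 - 20)/(4 - 36) ≡ 11/15 mod 47. 15⁻¹ ≡ 22 (mod 47) since 15·22 = 330 ≡ 1, so λ ≡ 7.
  x = λ² - 36 - 4 = 49 - 40 ≡ 9; y = λ·(36 - 9) - 20 ≡ 28. → (9, 28)
5P: (9, 28) + (4, 31). λ = (31 - 28)/(4 - 9) ≡ 3/42 mod 47. 42⁻¹ ≡ 28 (mod 47) since 42·28 = 1176 ≡ 1, so λ ≡ 37.
  x = λ² - 9 - 4 = 1369 - 13 ≡ 40; y = λ·(9 - 40) - 28 ≡ 0. → (40, 0)
6P: (40, 0) + (4, 31). λ = (31 - 0)/(4 - 40) ≡ 31/11 mod 47. 11⁻¹ ≡ 30 (mod 47) since 11·30 = 330 ≡ 1, so λ ≡ 37.
  x = λ² - 40 - 4 = 1369 - 44 ≡ 9; y = λ·(40 - 9) - 0 ≡ 19. → (9, 19)
7P: (9, 19) + (4, 31). λ = (31 - 19)/(4 - 9) ≡ 12/42 mod 47. 42⁻¹ ≡ 28 (mod 47), so λ ≡ 7.
  x = λ² - 9 - 4 = 49 - 13 ≡ 36; y = λ·(9 - 36) - 19 ≡ 27. → (36, 27)
8P: (36, 27) + (4, 31). λ = (31 - 27)/(4 - 36) ≡ 4/15 mod 47. 15⁻¹ ≡ 22 (mod 47), so λ ≡ 41.
  x = λ² - 36 - 4 = 1681 - 40 ≡ 43; y = λ·(36 - 43) - 27 ≡ 15. → (43, 15)
9P: (43, 15) + (4, 31). λ = (31 - 15)/(4 - 43) ≡ 16/8 mod 47. 8⁻¹ ≡ 6 (mod 47), so λ ≡ 2.
  x = λ² - 43 - 4 = 4 - 47 ≡ 4; y = λ·(43 - 4) - 15 ≡ 16. → (4, 16)
10P: (4, 16) + (4, 31): same x and y₁ ≡ -y₂, so the sum is O.
10P = O, so the order is 10.

10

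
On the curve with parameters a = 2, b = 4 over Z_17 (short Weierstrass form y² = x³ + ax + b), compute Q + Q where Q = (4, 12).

tangent at (4, 12): λ = (3·4² + 2)/(2·12) ≡ 16/7. 7⁻¹ ≡ 5 (mod 17), so λ ≡ 16·5 ≡ 12.
  x = λ² - 4 - 4 = 144 - 8 ≡ 0; y = λ·(4 - 0) - 12 ≡ 2. → (0, 2)

(0, 2)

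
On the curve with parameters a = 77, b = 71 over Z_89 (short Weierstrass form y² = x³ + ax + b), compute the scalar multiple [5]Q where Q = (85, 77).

(85, 77)

Double-and-add on 5 = (101)₂. Start with Q = (85, 77) for the leading 1-bit.
double: tangent at (85, 77): λ = (3·85² + 77)/(2·77) ≡ 36/65. 65⁻¹ ≡ 63 (mod 89) since 65·63 = 4095 ≡ 1, so λ ≡ 36·63 ≡ 43.
  x = λ² - 85 - 85 = 1849 - 170 ≡ 77; y = λ·(85 - 77) - 77 ≡ 0. → (77, 0)
double: (77, 0) + (77, 0): same x and y₁ ≡ -y₂, so the sum is the point at infinity.
add Q: the point at infinity + (85, 77) = (85, 77) (identity).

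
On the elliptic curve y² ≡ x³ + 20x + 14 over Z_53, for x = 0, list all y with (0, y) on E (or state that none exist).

x³ + 20x + 14 = 14 ≡ 14 (mod 53).
14 is a non-residue mod 53; no y exists.

none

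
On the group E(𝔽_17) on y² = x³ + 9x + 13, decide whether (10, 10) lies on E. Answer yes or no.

y² = 10² ≡ 15; x³ + 9x + 13 = 1103 ≡ 15 (mod 17). 15 = 15.

yes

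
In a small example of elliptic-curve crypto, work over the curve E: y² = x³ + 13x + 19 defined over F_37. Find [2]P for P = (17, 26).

tangent at (17, 26): λ = (3·17² + 13)/(2·26) ≡ 29/15. 15⁻¹ ≡ 5 (mod 37), so λ ≡ 29·5 ≡ 34.
  x = λ² - 17 - 17 = 1156 - 34 ≡ 12; y = λ·(17 - 12) - 26 ≡ 33. → (12, 33)

(12, 33)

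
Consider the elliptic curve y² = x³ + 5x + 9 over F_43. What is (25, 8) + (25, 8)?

tangent at (25, 8): λ = (3·25² + 5)/(2·8) ≡ 31/16. 16⁻¹ ≡ 35 (mod 43) since 16·35 = 560 ≡ 1, so λ ≡ 31·35 ≡ 10.
  x = λ² - 25 - 25 = 100 - 50 ≡ 7; y = λ·(25 - 7) - 8 ≡ 0. → (7, 0)

(7, 0)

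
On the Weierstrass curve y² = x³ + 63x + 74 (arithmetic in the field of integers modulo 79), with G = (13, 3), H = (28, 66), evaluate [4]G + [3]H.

(6, 6)

First 4G:
Repeated addition: build up to 4G.
2G: tangent at (13, 3): λ = (3·13² + 63)/(2·3) ≡ 17/6. 6⁻¹ ≡ 66 (mod 79), so λ ≡ 17·66 ≡ 16.
  x = λ² - 13 - 13 = 256 - 26 ≡ 72; y = λ·(13 - 72) - 3 ≡ 1. → (72, 1)
3G: (72, 1) + (13, 3). λ = (3 - 1)/(13 - 72) ≡ 2/20 mod 79. 20⁻¹ ≡ 4 (mod 79), so λ ≡ 8.
  x = λ² - 72 - 13 = 64 - 85 ≡ 58; y = λ·(72 - 58) - 1 ≡ 32. → (58, 32)
4G: (58, 32) + (13, 3). λ = (3 - 32)/(13 - 58) ≡ 50/34 mod 79. 34⁻¹ ≡ 7 (mod 79) since 34·7 = 238 ≡ 1, so λ ≡ 34.
  x = λ² - 58 - 13 = 1156 - 71 ≡ 58; y = λ·(58 - 58) - 32 ≡ 47. → (58, 47)
4G = (58, 47).
Next 3H:
Repeated addition: build up to 3H.
2H: tangent at (28, 66): λ = (3·28² + 63)/(2·66) ≡ 45/53. 53⁻¹ ≡ 3 (mod 79), so λ ≡ 45·3 ≡ 56.
  x = λ² - 28 - 28 = 3136 - 56 ≡ 78; y = λ·(28 - 78) - 66 ≡ 57. → (78, 57)
3H: (78, 57) + (28, 66). λ = (66 - 57)/(28 - 78) ≡ 9/29 mod 79. 29⁻¹ ≡ 30 (mod 79), so λ ≡ 33.
  x = λ² - 78 - 28 = 1089 - 106 ≡ 35; y = λ·(78 - 35) - 57 ≡ 19. → (35, 19)
3H = (35, 19).
Finally 4G + 3H:
(58, 47) + (35, 19). λ = (19 - 47)/(35 - 58) ≡ 51/56 mod 79. 56⁻¹ ≡ 24 (mod 79), so λ ≡ 39.
  x = λ² - 58 - 35 = 1521 - 93 ≡ 6; y = λ·(58 - 6) - 47 ≡ 6. → (6, 6)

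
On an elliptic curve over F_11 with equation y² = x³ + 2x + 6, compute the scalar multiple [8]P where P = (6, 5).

(1, 3)

Double-and-add on 8 = (1000)₂. Start with P = (6, 5) for the leading 1-bit.
double: tangent at (6, 5): λ = (3·6² + 2)/(2·5) ≡ 0/10. 10⁻¹ ≡ 10 (mod 11) since 10·10 = 100 ≡ 1, so λ ≡ 0·10 ≡ 0.
  x = λ² - 6 - 6 = 0 - 12 ≡ 10; y = λ·(6 - 10) - 5 ≡ 6. → (10, 6)
double: tangent at (10, 6): λ = (3·10² + 2)/(2·6) ≡ 5/1. 1⁻¹ ≡ 1 (mod 11), so λ ≡ 5·1 ≡ 5.
  x = λ² - 10 - 10 = 25 - 20 ≡ 5; y = λ·(10 - 5) - 6 ≡ 8. → (5, 8)
double: tangent at (5, 8): λ = (3·5² + 2)/(2·8) ≡ 0/5. 5⁻¹ ≡ 9 (mod 11), so λ ≡ 0·9 ≡ 0.
  x = λ² - 5 - 5 = 0 - 10 ≡ 1; y = λ·(5 - 1) - 8 ≡ 3. → (1, 3)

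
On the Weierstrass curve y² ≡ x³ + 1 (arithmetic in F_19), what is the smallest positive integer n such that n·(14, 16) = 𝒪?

6

2P: tangent at (14, 16): λ = (3·14² + 0)/(2·16) ≡ 18/13. 13⁻¹ ≡ 3 (mod 19) since 13·3 = 39 ≡ 1, so λ ≡ 18·3 ≡ 16.
  x = λ² - 14 - 14 = 256 - 28 ≡ 0; y = λ·(14 - 0) - 16 ≡ 18. → (0, 18)
3P: (0, 18) + (14, 16). λ = (16 - 18)/(14 - 0) ≡ 17/14 mod 19. 14⁻¹ ≡ 15 (mod 19) since 14·15 = 210 ≡ 1, so λ ≡ 8.
  x = λ² - 0 - 14 = 64 - 14 ≡ 12; y = λ·(0 - 12) - 18 ≡ 0. → (12, 0)
4P: (12, 0) + (14, 16). λ = (16 - 0)/(14 - 12) ≡ 16/2 mod 19. 2⁻¹ ≡ 10 (mod 19) since 2·10 = 20 ≡ 1, so λ ≡ 8.
  x = λ² - 12 - 14 = 64 - 26 ≡ 0; y = λ·(12 - 0) - 0 ≡ 1. → (0, 1)
5P: (0, 1) + (14, 16). λ = (16 - 1)/(14 - 0) ≡ 15/14 mod 19. 14⁻¹ ≡ 15 (mod 19), so λ ≡ 16.
  x = λ² - 0 - 14 = 256 - 14 ≡ 14; y = λ·(0 - 14) - 1 ≡ 3. → (14, 3)
6P: (14, 3) + (14, 16): same x and y₁ ≡ -y₂, so the sum is 𝒪.
6P = 𝒪, so the order is 6.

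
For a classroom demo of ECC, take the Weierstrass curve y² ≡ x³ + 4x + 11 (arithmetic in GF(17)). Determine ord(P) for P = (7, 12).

5

2P: tangent at (7, 12): λ = (3·7² + 4)/(2·12) ≡ 15/7. 7⁻¹ ≡ 5 (mod 17) since 7·5 = 35 ≡ 1, so λ ≡ 15·5 ≡ 7.
  x = λ² - 7 - 7 = 49 - 14 ≡ 1; y = λ·(7 - 1) - 12 ≡ 13. → (1, 13)
3P: (1, 13) + (7, 12). λ = (12 - 13)/(7 - 1) ≡ 16/6 mod 17. 6⁻¹ ≡ 3 (mod 17) since 6·3 = 18 ≡ 1, so λ ≡ 14.
  x = λ² - 1 - 7 = 196 - 8 ≡ 1; y = λ·(1 - 1) - 13 ≡ 4. → (1, 4)
4P: (1, 4) + (7, 12). λ = (12 - 4)/(7 - 1) ≡ 8/6 mod 17. 6⁻¹ ≡ 3 (mod 17), so λ ≡ 7.
  x = λ² - 1 - 7 = 49 - 8 ≡ 7; y = λ·(1 - 7) - 4 ≡ 5. → (7, 5)
5P: (7, 5) + (7, 12): same x and y₁ ≡ -y₂, so the sum is O.
5P = O, so the order is 5.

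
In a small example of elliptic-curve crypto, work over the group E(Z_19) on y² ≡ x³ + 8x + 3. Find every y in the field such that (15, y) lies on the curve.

none

x³ + 8x + 3 = 3498 ≡ 2 (mod 19).
2 is a non-residue mod 19; no y exists.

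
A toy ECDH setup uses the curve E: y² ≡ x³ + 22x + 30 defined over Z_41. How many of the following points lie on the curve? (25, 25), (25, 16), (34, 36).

3

(25, 25): 25² ≡ 10, rhs ≡ 10 → on.
(25, 16): 16² ≡ 10, rhs ≡ 10 → on.
(34, 36): 36² ≡ 25, rhs ≡ 25 → on.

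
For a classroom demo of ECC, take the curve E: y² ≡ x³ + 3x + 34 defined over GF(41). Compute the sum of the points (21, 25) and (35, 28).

(25, 21)

(21, 25) + (35, 28). λ = (28 - 25)/(35 - 21) ≡ 3/14 mod 41. 14⁻¹ ≡ 3 (mod 41), so λ ≡ 9.
  x = λ² - 21 - 35 = 81 - 56 ≡ 25; y = λ·(21 - 25) - 25 ≡ 21. → (25, 21)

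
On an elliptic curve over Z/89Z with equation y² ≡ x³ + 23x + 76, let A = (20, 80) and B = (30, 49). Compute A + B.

(5, 7)

(20, 80) + (30, 49). λ = (49 - 80)/(30 - 20) ≡ 58/10 mod 89. 10⁻¹ ≡ 9 (mod 89) since 10·9 = 90 ≡ 1, so λ ≡ 77.
  x = λ² - 20 - 30 = 5929 - 50 ≡ 5; y = λ·(20 - 5) - 80 ≡ 7. → (5, 7)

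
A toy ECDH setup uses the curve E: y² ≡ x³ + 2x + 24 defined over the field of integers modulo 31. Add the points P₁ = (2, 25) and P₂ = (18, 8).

(20, 29)

(2, 25) + (18, 8). λ = (8 - 25)/(18 - 2) ≡ 14/16 mod 31. 16⁻¹ ≡ 2 (mod 31) since 16·2 = 32 ≡ 1, so λ ≡ 28.
  x = λ² - 2 - 18 = 784 - 20 ≡ 20; y = λ·(2 - 20) - 25 ≡ 29. → (20, 29)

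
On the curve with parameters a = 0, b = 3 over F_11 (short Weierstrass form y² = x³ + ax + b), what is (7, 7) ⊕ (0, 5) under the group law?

(7, 7) + (0, 5). λ = (5 - 7)/(0 - 7) ≡ 9/4 mod 11. 4⁻¹ ≡ 3 (mod 11) since 4·3 = 12 ≡ 1, so λ ≡ 5.
  x = λ² - 7 - 0 = 25 - 7 ≡ 7; y = λ·(7 - 7) - 7 ≡ 4. → (7, 4)

(7, 4)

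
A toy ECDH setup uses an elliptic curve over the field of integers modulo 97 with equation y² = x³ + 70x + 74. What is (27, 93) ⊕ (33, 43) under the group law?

(31, 5)

(27, 93) + (33, 43). λ = (43 - 93)/(33 - 27) ≡ 47/6 mod 97. 6⁻¹ ≡ 81 (mod 97), so λ ≡ 24.
  x = λ² - 27 - 33 = 576 - 60 ≡ 31; y = λ·(27 - 31) - 93 ≡ 5. → (31, 5)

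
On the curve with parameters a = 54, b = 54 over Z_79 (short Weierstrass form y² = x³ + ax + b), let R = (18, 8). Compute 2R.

(68, 5)

tangent at (18, 8): λ = (3·18² + 54)/(2·8) ≡ 78/16. 16⁻¹ ≡ 5 (mod 79) since 16·5 = 80 ≡ 1, so λ ≡ 78·5 ≡ 74.
  x = λ² - 18 - 18 = 5476 - 36 ≡ 68; y = λ·(18 - 68) - 8 ≡ 5. → (68, 5)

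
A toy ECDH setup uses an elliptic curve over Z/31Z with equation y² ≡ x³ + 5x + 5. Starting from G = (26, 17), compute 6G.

Repeated addition: build up to 6G.
2G: tangent at (26, 17): λ = (3·26² + 5)/(2·17) ≡ 18/3. 3⁻¹ ≡ 21 (mod 31) since 3·21 = 63 ≡ 1, so λ ≡ 18·21 ≡ 6.
  x = λ² - 26 - 26 = 36 - 52 ≡ 15; y = λ·(26 - 15) - 17 ≡ 18. → (15, 18)
3G: (15, 18) + (26, 17). λ = (17 - 18)/(26 - 15) ≡ 30/11 mod 31. 11⁻¹ ≡ 17 (mod 31), so λ ≡ 14.
  x = λ² - 15 - 26 = 196 - 41 ≡ 0; y = λ·(15 - 0) - 18 ≡ 6. → (0, 6)
4G: (0, 6) + (26, 17). λ = (17 - 6)/(26 - 0) ≡ 11/26 mod 31. 26⁻¹ ≡ 6 (mod 31), so λ ≡ 4.
  x = λ² - 0 - 26 = 16 - 26 ≡ 21; y = λ·(0 - 21) - 6 ≡ 3. → (21, 3)
5G: (21, 3) + (26, 17). λ = (17 - 3)/(26 - 21) ≡ 14/5 mod 31. 5⁻¹ ≡ 25 (mod 31) since 5·25 = 125 ≡ 1, so λ ≡ 9.
  x = λ² - 21 - 26 = 81 - 47 ≡ 3; y = λ·(21 - 3) - 3 ≡ 4. → (3, 4)
6G: (3, 4) + (26, 17). λ = (17 - 4)/(26 - 3) ≡ 13/23 mod 31. 23⁻¹ ≡ 27 (mod 31), so λ ≡ 10.
  x = λ² - 3 - 26 = 100 - 29 ≡ 9; y = λ·(3 - 9) - 4 ≡ 29. → (9, 29)

(9, 29)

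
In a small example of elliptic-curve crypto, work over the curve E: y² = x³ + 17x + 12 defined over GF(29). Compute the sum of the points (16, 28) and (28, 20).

(16, 28) + (28, 20). λ = (20 - 28)/(28 - 16) ≡ 21/12 mod 29. 12⁻¹ ≡ 17 (mod 29), so λ ≡ 9.
  x = λ² - 16 - 28 = 81 - 44 ≡ 8; y = λ·(16 - 8) - 28 ≡ 15. → (8, 15)

(8, 15)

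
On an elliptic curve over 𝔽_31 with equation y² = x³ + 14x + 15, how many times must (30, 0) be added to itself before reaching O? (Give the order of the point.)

2P: (30, 0) + (30, 0): same x and y₁ ≡ -y₂, so the sum is O.
2P = O, so the order is 2.

2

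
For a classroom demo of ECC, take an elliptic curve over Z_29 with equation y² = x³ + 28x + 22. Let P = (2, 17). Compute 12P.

O

Double-and-add on 12 = (1100)₂. Start with P = (2, 17) for the leading 1-bit.
double: tangent at (2, 17): λ = (3·2² + 28)/(2·17) ≡ 11/5. 5⁻¹ ≡ 6 (mod 29) since 5·6 = 30 ≡ 1, so λ ≡ 11·6 ≡ 8.
  x = λ² - 2 - 2 = 64 - 4 ≡ 2; y = λ·(2 - 2) - 17 ≡ 12. → (2, 12)
add P: (2, 12) + (2, 17): same x and y₁ ≡ -y₂, so the sum is O.
double: O + O = O (identity).
double: O + O = O (identity).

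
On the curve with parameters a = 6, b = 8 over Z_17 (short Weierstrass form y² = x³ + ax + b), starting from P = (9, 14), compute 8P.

Repeated addition: build up to 8P.
2P: tangent at (9, 14): λ = (3·9² + 6)/(2·14) ≡ 11/11. 11⁻¹ ≡ 14 (mod 17), so λ ≡ 11·14 ≡ 1.
  x = λ² - 9 - 9 = 1 - 18 ≡ 0; y = λ·(9 - 0) - 14 ≡ 12. → (0, 12)
3P: (0, 12) + (9, 14). λ = (14 - 12)/(9 - 0) ≡ 2/9 mod 17. 9⁻¹ ≡ 2 (mod 17), so λ ≡ 4.
  x = λ² - 0 - 9 = 16 - 9 ≡ 7; y = λ·(0 - 7) - 12 ≡ 11. → (7, 11)
4P: (7, 11) + (9, 14). λ = (14 - 11)/(9 - 7) ≡ 3/2 mod 17. 2⁻¹ ≡ 9 (mod 17), so λ ≡ 10.
  x = λ² - 7 - 9 = 100 - 16 ≡ 16; y = λ·(7 - 16) - 11 ≡ 1. → (16, 1)
5P: (16, 1) + (9, 14). λ = (14 - 1)/(9 - 16) ≡ 13/10 mod 17. 10⁻¹ ≡ 12 (mod 17), so λ ≡ 3.
  x = λ² - 16 - 9 = 9 - 25 ≡ 1; y = λ·(16 - 1) - 1 ≡ 10. → (1, 10)
6P: (1, 10) + (9, 14). λ = (14 - 10)/(9 - 1) ≡ 4/8 mod 17. 8⁻¹ ≡ 15 (mod 17), so λ ≡ 9.
  x = λ² - 1 - 9 = 81 - 10 ≡ 3; y = λ·(1 - 3) - 10 ≡ 6. → (3, 6)
7P: (3, 6) + (9, 14). λ = (14 - 6)/(9 - 3) ≡ 8/6 mod 17. 6⁻¹ ≡ 3 (mod 17), so λ ≡ 7.
  x = λ² - 3 - 9 = 49 - 12 ≡ 3; y = λ·(3 - 3) - 6 ≡ 11. → (3, 11)
8P: (3, 11) + (9, 14). λ = (14 - 11)/(9 - 3) ≡ 3/6 mod 17. 6⁻¹ ≡ 3 (mod 17) since 6·3 = 18 ≡ 1, so λ ≡ 9.
  x = λ² - 3 - 9 = 81 - 12 ≡ 1; y = λ·(3 - 1) - 11 ≡ 7. → (1, 7)

(1, 7)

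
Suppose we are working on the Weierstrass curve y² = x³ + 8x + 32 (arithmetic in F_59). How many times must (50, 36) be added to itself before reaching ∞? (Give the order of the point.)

9

2P: tangent at (50, 36): λ = (3·50² + 8)/(2·36) ≡ 15/13. 13⁻¹ ≡ 50 (mod 59), so λ ≡ 15·50 ≡ 42.
  x = λ² - 50 - 50 = 1764 - 100 ≡ 12; y = λ·(50 - 12) - 36 ≡ 26. → (12, 26)
3P: (12, 26) + (50, 36). λ = (36 - 26)/(50 - 12) ≡ 10/38 mod 59. 38⁻¹ ≡ 14 (mod 59) since 38·14 = 532 ≡ 1, so λ ≡ 22.
  x = λ² - 12 - 50 = 484 - 62 ≡ 9; y = λ·(12 - 9) - 26 ≡ 40. → (9, 40)
4P: (9, 40) + (50, 36). λ = (36 - 40)/(50 - 9) ≡ 55/41 mod 59. 41⁻¹ ≡ 36 (mod 59), so λ ≡ 33.
  x = λ² - 9 - 50 = 1089 - 59 ≡ 27; y = λ·(9 - 27) - 40 ≡ 15. → (27, 15)
5P: (27, 15) + (50, 36). λ = (36 - 15)/(50 - 27) ≡ 21/23 mod 59. 23⁻¹ ≡ 18 (mod 59), so λ ≡ 24.
  x = λ² - 27 - 50 = 576 - 77 ≡ 27; y = λ·(27 - 27) - 15 ≡ 44. → (27, 44)
6P: (27, 44) + (50, 36). λ = (36 - 44)/(50 - 27) ≡ 51/23 mod 59. 23⁻¹ ≡ 18 (mod 59) since 23·18 = 414 ≡ 1, so λ ≡ 33.
  x = λ² - 27 - 50 = 1089 - 77 ≡ 9; y = λ·(27 - 9) - 44 ≡ 19. → (9, 19)
7P: (9, 19) + (50, 36). λ = (36 - 19)/(50 - 9) ≡ 17/41 mod 59. 41⁻¹ ≡ 36 (mod 59) since 41·36 = 1476 ≡ 1, so λ ≡ 22.
  x = λ² - 9 - 50 = 484 - 59 ≡ 12; y = λ·(9 - 12) - 19 ≡ 33. → (12, 33)
8P: (12, 33) + (50, 36). λ = (36 - 33)/(50 - 12) ≡ 3/38 mod 59. 38⁻¹ ≡ 14 (mod 59) since 38·14 = 532 ≡ 1, so λ ≡ 42.
  x = λ² - 12 - 50 = 1764 - 62 ≡ 50; y = λ·(12 - 50) - 33 ≡ 23. → (50, 23)
9P: (50, 23) + (50, 36): same x and y₁ ≡ -y₂, so the sum is ∞.
9P = ∞, so the order is 9.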